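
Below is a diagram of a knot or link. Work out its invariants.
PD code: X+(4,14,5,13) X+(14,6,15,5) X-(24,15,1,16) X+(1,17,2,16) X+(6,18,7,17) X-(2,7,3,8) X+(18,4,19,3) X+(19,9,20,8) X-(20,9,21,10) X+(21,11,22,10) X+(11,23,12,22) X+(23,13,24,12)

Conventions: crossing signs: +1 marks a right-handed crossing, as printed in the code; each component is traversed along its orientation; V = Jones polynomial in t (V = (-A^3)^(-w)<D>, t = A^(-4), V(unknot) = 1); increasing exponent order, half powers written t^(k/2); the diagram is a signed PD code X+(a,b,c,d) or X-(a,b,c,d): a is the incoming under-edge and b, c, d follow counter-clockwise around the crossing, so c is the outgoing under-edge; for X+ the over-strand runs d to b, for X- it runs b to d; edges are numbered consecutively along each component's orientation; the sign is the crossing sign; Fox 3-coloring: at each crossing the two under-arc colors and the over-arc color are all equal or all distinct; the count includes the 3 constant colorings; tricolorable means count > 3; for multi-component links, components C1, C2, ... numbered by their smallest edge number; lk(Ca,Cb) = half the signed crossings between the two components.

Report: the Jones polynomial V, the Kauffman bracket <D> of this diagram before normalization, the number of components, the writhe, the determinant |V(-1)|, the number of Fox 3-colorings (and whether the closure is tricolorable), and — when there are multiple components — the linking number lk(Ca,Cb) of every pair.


V = t^2 - t^3 + 3t^4 - 3t^5 + 3t^6 - 3t^7 + 2t^8 - t^9
<D> = -A^-18 + 2A^-14 - 3A^-10 + 3A^-6 - 3A^-2 + 3A^2 - A^6 + A^10 (w = +6)
1 component over 12 crossings, w = +6
3 Fox colorings among 3^12, |V(-1)| = 17: not tricolorable
why: |V(-1)| = 17: so not tricolorable, since 3 does not divide 17


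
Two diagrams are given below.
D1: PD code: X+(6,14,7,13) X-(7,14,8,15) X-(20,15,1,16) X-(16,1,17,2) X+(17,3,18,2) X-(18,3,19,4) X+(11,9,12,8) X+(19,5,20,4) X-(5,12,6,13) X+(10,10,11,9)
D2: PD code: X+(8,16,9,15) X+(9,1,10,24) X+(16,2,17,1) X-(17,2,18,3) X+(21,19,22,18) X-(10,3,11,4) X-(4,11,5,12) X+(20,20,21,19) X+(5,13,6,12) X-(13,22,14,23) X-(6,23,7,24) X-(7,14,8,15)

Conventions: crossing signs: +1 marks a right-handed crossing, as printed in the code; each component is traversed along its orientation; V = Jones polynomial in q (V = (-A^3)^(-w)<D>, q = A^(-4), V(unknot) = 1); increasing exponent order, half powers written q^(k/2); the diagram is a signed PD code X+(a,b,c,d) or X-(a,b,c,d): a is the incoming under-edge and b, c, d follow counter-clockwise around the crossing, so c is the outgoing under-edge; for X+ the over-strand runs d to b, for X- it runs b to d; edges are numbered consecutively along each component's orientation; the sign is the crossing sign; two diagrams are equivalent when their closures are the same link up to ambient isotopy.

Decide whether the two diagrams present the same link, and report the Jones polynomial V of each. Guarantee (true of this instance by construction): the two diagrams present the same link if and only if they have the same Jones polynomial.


equivalent: yes
D1 (bracket 1; 10 crossings at w = 0): V = 1
V(D2) = 1  (w 0, c 12, <D> = 1)
key observation: Reidemeister moves carry D1 (10 crossings) to D2 (12)


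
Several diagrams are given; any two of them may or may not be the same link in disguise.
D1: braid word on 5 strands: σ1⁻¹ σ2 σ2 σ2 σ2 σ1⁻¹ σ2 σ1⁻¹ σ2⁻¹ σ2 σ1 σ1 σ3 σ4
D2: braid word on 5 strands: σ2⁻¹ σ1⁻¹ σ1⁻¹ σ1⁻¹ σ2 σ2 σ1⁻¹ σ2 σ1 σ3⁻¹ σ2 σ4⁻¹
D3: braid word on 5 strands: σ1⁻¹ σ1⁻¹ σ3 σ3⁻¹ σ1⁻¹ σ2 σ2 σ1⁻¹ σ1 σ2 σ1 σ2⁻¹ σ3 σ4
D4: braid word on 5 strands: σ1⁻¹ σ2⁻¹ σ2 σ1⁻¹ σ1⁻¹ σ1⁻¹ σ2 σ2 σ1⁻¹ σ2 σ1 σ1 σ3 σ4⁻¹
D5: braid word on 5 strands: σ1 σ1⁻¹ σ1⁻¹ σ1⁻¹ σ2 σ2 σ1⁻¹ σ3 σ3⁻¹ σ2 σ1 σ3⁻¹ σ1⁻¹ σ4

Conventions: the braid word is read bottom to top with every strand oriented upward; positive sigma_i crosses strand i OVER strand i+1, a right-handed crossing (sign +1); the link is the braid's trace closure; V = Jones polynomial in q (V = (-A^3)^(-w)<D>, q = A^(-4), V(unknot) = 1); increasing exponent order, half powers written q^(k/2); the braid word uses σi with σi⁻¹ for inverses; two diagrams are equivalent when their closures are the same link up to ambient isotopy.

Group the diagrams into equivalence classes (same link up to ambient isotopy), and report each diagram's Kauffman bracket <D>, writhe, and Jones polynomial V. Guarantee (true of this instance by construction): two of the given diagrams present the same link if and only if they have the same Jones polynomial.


equivalence classes: {D1} | {D2, D3, D4, D5}
D1 (bracket -A^-10 + A^-6 - A^-2 + A^2 + A^10; 14 crossings at w = +6): V = q^2 + q^4 - q^5 + q^6 - q^7
V(D2) = -q^-3 + 2q^-2 - 2q^-1 + 3 - 2q + 2q^2 - q^3  (w -2, c 12, <D> = -A^-18 + 2A^-14 - 2A^-10 + 3A^-6 - 2A^-2 + 2A^2 - A^6)
V(D3) = -q^-3 + 2q^-2 - 2q^-1 + 3 - 2q + 2q^2 - q^3  (w +2, c 14, <D> = -A^-6 + 2A^-2 - 2A^2 + 3A^6 - 2A^10 + 2A^14 - A^18)
V(D4) = -q^-3 + 2q^-2 - 2q^-1 + 3 - 2q + 2q^2 - q^3  (w 0, c 14, <D> = -A^-12 + 2A^-8 - 2A^-4 + 3 - 2A^4 + 2A^8 - A^12)
V(D5) = -q^-3 + 2q^-2 - 2q^-1 + 3 - 2q + 2q^2 - q^3  [14 crossings, <D> = -A^-12 + 2A^-8 - 2A^-4 + 3 - 2A^4 + 2A^8 - A^12, w = 0]
observation: V(q) takes 2 values over 5 diagrams, fixing the grouping


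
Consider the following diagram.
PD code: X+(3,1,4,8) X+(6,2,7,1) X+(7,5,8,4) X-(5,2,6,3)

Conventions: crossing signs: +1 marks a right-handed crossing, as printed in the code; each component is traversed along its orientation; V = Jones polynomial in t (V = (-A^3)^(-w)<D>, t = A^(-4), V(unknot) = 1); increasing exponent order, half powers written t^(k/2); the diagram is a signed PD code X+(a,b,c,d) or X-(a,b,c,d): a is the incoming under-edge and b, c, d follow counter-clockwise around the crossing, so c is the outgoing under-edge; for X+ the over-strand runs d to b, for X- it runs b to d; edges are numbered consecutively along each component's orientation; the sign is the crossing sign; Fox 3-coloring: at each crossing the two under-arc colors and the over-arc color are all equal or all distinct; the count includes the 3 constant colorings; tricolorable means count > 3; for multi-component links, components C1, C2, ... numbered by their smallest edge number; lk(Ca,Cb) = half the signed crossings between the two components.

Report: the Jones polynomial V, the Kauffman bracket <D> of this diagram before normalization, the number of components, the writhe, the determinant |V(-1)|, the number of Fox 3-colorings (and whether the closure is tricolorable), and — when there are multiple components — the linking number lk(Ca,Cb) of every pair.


V = 1
<D> = A^6 (w = +2)
1 component over 4 crossings, w = +2
3 Fox colorings among 3^4, |V(-1)| = 1: not tricolorable
why: w = +2 shifts under R1 moves; the (-A^3)^(-2) factor cancels that in V


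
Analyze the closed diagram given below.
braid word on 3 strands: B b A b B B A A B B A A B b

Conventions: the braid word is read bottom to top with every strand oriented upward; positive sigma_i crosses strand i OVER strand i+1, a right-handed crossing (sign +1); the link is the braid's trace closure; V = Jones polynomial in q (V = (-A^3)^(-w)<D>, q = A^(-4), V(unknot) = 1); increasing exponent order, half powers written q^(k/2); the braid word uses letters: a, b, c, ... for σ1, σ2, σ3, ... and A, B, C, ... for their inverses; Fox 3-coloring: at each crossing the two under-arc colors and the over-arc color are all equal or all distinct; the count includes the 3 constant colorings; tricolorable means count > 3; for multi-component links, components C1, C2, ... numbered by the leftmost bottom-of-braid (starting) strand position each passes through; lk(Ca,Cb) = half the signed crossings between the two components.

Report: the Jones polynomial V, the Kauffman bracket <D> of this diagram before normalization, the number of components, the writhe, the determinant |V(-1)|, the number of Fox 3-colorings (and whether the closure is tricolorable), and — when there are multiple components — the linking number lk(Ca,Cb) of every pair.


Jones polynomial: V(q) = -q^-8 + q^-5 + q^-3
<D> = A^-12 + A^-4 - A^8; writhe -8
components 1, writhe -8 (14 crossings)
3-colorings: 9 of 3^14, det 3 — tricolorable
note: the word shrinks to σ1⁻¹ σ2⁻¹ σ1⁻¹ σ1⁻¹ σ2⁻¹ σ2⁻¹ σ1⁻¹ σ1⁻¹ after cancelling


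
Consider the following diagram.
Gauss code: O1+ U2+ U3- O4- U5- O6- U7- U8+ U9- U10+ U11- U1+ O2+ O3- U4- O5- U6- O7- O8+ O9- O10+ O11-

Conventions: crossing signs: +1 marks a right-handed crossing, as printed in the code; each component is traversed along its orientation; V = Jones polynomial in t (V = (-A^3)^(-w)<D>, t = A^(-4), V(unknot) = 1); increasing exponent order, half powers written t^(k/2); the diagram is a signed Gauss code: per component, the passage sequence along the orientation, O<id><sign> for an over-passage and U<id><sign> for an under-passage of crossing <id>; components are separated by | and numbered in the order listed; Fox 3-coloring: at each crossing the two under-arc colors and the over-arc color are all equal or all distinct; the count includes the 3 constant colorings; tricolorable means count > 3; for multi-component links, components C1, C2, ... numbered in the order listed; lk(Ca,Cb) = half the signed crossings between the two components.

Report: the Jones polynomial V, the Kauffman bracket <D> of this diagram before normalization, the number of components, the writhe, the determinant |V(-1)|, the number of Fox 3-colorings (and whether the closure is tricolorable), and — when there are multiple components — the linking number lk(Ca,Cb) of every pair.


V = -t^-4 + t^-3 + t^-1
<D> = -A^-5 - A^3 + A^7 (w = -3)
1 component over 11 crossings, w = -3
9 Fox colorings among 3^11, |V(-1)| = 3: tricolorable
why: the span of V is 3, forcing >= 3 crossings in any diagram


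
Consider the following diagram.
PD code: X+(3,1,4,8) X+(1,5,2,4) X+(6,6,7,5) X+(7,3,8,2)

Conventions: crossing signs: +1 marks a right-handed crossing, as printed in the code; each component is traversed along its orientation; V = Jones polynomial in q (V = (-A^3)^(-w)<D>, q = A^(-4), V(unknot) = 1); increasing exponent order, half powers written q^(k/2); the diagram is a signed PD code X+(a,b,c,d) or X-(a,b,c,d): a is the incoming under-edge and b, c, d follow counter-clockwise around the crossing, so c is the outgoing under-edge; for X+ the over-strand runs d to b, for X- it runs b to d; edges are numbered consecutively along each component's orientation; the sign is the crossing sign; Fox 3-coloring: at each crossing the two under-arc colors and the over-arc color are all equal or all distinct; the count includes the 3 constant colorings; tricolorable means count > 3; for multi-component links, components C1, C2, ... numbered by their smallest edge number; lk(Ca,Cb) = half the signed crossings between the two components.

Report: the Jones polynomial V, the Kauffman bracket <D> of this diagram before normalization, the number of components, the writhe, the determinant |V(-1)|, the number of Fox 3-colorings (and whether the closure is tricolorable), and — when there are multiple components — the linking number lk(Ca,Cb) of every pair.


V(q) = q + q^3 - q^4
bracket: -A^-4 + 1 + A^8, w = +4
1 component, writhe +4, over 4 crossings
det 3, colorings 9 of 3^4 — tricolorable
observation: the span of V is 3, forcing >= 3 crossings in any diagram


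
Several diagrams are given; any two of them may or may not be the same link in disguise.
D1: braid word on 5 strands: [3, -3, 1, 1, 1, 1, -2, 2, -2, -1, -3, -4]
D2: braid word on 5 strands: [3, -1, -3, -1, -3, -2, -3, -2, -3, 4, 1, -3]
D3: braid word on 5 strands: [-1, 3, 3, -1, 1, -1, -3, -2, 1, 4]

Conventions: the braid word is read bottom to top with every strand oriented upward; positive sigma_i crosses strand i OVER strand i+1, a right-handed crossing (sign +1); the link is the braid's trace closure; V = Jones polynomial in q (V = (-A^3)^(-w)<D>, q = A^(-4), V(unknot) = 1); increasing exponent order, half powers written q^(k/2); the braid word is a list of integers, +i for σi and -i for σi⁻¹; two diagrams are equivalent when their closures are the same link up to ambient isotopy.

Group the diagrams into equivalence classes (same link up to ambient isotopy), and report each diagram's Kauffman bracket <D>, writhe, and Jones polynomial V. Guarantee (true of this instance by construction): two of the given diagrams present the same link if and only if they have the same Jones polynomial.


grouping into links: {D1} | {D2} | {D3}
V(D1) = q + q^3 - q^4  (w 0, c 12, <D> = -A^-16 + A^-12 + A^-4)
D2 (bracket A^-10 + A^-2 - A^2 + A^6 - A^10; 12 crossings at w = -6): V = -q^-7 + q^-6 - q^-5 + q^-4 + q^-2
D3 (bracket 1; 10 crossings at w = 0): V = 1
why: comparing 3 Jones polynomials yields 3 groups


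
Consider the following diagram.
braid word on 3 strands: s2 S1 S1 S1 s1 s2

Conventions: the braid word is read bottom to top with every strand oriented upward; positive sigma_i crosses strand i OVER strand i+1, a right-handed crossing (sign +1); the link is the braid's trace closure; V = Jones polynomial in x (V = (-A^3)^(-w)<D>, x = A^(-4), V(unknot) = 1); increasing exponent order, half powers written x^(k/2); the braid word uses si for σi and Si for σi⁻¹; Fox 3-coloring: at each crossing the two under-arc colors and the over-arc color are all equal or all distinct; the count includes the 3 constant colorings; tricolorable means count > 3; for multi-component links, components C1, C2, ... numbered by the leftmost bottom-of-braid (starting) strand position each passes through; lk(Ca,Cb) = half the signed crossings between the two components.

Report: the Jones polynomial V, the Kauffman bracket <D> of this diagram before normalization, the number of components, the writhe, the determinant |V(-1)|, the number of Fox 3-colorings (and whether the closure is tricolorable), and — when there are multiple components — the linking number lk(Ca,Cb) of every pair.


V = x^-2 + 2 + x^2
<D> = A^-8 + 2 + A^8 (w = 0)
3 components over 6 crossings, w = 0
lk(C1,C2): 0
lk(C1,C3) = -1
linking number lk(C2,C3) = +1
3 Fox colorings among 3^6, |V(-1)| = 4: not tricolorable
why: summing lk over 3 pairs gives 0


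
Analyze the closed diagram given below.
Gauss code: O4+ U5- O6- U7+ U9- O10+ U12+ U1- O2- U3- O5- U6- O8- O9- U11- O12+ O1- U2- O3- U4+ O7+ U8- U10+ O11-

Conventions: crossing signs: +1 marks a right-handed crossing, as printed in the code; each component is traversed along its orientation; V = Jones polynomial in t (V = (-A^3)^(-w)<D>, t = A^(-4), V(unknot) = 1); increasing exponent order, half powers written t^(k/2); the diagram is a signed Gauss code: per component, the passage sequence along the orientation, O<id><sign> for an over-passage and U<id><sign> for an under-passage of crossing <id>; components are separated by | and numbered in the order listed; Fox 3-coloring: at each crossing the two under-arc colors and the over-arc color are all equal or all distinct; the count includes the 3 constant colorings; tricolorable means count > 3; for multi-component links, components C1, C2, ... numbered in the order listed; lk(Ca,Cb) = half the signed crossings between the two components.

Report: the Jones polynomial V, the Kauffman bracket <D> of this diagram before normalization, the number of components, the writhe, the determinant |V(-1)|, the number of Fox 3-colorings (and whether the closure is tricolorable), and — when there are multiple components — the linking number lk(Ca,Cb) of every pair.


Jones polynomial: V(t) = -t^-8 + 2t^-7 - 3t^-6 + 4t^-5 - 5t^-4 + 5t^-3 - 3t^-2 + 3t^-1 - 1
<D> = -A^-12 + 3A^-8 - 3A^-4 + 5 - 5A^4 + 4A^8 - 3A^12 + 2A^16 - A^20; writhe -4
components 1, writhe -4 (12 crossings)
3-colorings: 9 of 3^12, det 27 — tricolorable
note: V spans 8 powers of t: at least 8 crossings in any diagram


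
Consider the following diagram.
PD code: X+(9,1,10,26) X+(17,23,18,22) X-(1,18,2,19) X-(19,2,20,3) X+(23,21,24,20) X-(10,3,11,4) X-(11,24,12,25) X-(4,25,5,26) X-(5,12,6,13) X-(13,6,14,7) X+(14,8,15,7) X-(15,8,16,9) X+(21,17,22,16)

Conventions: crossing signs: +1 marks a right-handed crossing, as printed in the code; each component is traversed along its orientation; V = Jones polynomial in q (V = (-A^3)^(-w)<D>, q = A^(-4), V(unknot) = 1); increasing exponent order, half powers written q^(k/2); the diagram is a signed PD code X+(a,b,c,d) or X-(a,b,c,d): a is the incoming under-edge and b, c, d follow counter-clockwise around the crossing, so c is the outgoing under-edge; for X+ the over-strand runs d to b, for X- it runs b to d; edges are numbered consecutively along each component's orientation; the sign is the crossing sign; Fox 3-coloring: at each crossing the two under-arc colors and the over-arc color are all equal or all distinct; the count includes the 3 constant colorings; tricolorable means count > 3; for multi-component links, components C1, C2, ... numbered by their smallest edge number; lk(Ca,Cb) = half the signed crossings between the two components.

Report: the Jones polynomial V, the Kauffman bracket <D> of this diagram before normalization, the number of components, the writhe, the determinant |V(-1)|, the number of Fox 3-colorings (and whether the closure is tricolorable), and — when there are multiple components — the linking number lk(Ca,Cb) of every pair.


Jones polynomial: V(q) = q^-7 - 3q^-6 + 4q^-5 - 6q^-4 + 7q^-3 - 6q^-2 + 6q^-1 - 3 + 2q - q^2
<D> = A^-17 - 2A^-13 + 3A^-9 - 6A^-5 + 6A^-1 - 7A^3 + 6A^7 - 4A^11 + 3A^15 - A^19; writhe -3
components 1, writhe -3 (13 crossings)
3-colorings: 9 of 3^13, det 39 — tricolorable
note: the span of V is 9, forcing >= 9 crossings in any diagram


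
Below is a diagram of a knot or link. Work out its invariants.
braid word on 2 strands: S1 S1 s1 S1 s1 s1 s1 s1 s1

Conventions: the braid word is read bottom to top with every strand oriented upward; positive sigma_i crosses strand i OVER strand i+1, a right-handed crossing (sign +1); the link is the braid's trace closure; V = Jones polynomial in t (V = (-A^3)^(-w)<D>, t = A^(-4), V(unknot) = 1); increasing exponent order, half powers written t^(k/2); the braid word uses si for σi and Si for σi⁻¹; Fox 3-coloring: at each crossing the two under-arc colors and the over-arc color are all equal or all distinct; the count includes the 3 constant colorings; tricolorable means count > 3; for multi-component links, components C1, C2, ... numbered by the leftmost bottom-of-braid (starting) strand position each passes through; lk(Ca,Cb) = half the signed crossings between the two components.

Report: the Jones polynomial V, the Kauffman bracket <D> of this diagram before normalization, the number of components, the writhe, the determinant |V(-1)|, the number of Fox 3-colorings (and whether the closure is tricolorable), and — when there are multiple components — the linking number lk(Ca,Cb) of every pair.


Jones polynomial: V(t) = t + t^3 - t^4
<D> = A^-7 - A^-3 - A^5; writhe +3
components 1, writhe +3 (9 crossings)
3-colorings: 9 of 3^9, det 3 — tricolorable
note: inverse pairs cancel, leaving σ1 σ1 σ1


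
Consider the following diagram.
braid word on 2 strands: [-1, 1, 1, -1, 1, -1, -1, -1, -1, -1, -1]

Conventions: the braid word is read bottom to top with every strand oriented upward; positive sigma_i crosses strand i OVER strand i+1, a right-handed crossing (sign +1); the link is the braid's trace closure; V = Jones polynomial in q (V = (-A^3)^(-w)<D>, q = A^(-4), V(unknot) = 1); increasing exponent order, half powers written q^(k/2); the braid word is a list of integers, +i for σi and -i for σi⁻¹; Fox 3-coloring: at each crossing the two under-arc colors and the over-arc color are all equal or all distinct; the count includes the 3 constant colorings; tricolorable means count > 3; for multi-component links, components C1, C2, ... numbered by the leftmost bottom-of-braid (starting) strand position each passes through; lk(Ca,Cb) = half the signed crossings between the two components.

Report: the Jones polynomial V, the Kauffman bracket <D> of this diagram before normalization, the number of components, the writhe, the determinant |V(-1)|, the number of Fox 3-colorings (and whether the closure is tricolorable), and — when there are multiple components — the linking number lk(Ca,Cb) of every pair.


Jones polynomial: V(q) = -q^-7 + q^-6 - q^-5 + q^-4 + q^-2
<D> = -A^-7 - A + A^5 - A^9 + A^13; writhe -5
components 1, writhe -5 (11 crossings)
3-colorings: 3 of 3^11, det 5 — not tricolorable
note: a (2,5) torus form — a single generator 5 times


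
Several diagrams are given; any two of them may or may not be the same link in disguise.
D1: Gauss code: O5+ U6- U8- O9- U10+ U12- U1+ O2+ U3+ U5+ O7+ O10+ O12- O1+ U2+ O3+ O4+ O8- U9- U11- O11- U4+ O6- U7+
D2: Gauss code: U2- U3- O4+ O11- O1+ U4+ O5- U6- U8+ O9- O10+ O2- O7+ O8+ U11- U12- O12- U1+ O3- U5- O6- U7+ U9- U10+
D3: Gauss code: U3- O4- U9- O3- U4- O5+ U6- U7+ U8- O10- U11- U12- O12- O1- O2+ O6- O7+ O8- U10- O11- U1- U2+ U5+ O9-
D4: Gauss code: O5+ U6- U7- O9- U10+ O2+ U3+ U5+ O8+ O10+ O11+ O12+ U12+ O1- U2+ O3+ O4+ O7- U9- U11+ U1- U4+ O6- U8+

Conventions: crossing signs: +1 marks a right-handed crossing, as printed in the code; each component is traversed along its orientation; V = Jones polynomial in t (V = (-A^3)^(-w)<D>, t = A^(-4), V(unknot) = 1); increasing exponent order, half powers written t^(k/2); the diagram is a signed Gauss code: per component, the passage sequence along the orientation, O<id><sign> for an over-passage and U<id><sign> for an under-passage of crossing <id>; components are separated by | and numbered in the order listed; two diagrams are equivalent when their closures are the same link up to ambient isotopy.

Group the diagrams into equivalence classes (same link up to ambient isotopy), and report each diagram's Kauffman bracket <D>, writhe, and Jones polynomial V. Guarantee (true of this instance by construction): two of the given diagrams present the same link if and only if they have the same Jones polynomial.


classes: {D1, D4} | {D2} | {D3}
V(D1) = t^-1 - 2 + 3t - 3t^2 + 4t^3 - 3t^4 + 2t^5 - t^6  [12 crossings, <D> = -A^-18 + 2A^-14 - 3A^-10 + 4A^-6 - 3A^-2 + 3A^2 - 2A^6 + A^10, w = +2]
V(D2) = -t^-4 + t^-3 + t^-1  [12 crossings, <D> = A^-2 + A^6 - A^10, w = -2]
V(D3) = t^-8 - 2t^-7 + t^-6 - 2t^-5 + 2t^-4 + t^-2  (w -6, c 12, <D> = A^-10 + 2A^-2 - 2A^2 + A^6 - 2A^10 + A^14)
V(D4) = t^-1 - 2 + 3t - 3t^2 + 4t^3 - 3t^4 + 2t^5 - t^6  [12 crossings, <D> = -A^-12 + 2A^-8 - 3A^-4 + 4 - 3A^4 + 3A^8 - 2A^12 + A^16, w = +4]
note: 3 classes among 4 diagrams; unequal V(t) rules out equality


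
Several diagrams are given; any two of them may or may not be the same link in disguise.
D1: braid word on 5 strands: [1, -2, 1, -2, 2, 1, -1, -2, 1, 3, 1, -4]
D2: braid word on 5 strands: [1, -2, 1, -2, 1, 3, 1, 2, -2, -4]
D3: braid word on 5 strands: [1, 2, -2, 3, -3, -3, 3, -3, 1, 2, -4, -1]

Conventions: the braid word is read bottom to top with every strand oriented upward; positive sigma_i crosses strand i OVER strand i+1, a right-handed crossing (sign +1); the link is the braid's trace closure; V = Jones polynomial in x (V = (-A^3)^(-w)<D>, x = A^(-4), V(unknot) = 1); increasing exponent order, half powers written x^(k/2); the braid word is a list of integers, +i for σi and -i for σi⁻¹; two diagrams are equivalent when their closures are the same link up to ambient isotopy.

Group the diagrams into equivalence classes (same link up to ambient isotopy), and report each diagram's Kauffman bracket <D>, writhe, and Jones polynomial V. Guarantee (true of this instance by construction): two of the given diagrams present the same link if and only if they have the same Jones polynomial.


grouping into links: {D1, D2} | {D3}
V(D1) = x^-1 - 1 + 2x - 2x^2 + 2x^3 - 2x^4 + x^5  (w +2, c 12, <D> = A^-14 - 2A^-10 + 2A^-6 - 2A^-2 + 2A^2 - A^6 + A^10)
V(D2) = x^-1 - 1 + 2x - 2x^2 + 2x^3 - 2x^4 + x^5  (w +2, c 10, <D> = A^-14 - 2A^-10 + 2A^-6 - 2A^-2 + 2A^2 - A^6 + A^10)
D3 (bracket 1; 12 crossings at w = 0): V = 1
why: comparing 3 Jones polynomials yields 2 groups


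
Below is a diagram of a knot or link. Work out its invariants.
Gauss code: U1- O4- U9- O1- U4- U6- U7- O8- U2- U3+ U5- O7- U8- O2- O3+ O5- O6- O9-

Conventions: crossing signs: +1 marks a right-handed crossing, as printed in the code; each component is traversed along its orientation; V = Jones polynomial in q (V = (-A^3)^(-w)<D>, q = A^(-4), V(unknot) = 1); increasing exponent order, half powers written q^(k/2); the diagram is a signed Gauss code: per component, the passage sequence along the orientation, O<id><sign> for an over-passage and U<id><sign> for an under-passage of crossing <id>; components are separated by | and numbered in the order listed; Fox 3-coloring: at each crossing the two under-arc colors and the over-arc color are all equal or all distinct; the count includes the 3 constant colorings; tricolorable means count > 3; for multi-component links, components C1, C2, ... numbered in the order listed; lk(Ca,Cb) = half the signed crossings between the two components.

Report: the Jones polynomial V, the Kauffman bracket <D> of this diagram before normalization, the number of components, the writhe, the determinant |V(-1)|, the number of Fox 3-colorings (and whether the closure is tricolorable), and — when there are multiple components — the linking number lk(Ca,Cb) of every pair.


V = q^-8 - 2q^-7 + q^-6 - 2q^-5 + 2q^-4 + q^-2
<D> = -A^-13 - 2A^-5 + 2A^-1 - A^3 + 2A^7 - A^11 (w = -7)
1 component over 9 crossings, w = -7
27 Fox colorings among 3^9, |V(-1)| = 9: tricolorable
why: |V(-1)| = 9: so tricolorable, since 3 divides 9


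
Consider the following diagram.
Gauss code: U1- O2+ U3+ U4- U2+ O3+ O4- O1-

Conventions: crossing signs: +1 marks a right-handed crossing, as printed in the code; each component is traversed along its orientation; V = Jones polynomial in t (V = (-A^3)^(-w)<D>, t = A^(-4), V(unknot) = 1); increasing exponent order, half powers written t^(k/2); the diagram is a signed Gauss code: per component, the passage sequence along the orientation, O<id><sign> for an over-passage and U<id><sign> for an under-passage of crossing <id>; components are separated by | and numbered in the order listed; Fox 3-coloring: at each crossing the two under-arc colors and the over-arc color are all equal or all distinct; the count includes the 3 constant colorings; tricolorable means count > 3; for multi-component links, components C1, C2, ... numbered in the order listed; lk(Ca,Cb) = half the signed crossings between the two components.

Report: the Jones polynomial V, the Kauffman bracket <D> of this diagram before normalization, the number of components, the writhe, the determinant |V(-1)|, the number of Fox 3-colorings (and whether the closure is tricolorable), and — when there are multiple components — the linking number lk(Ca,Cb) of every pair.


V = 1
<D> = 1 (w = 0)
1 component over 4 crossings, w = 0
3 Fox colorings among 3^4, |V(-1)| = 1: not tricolorable
why: w = 0 shifts under R1 moves; the (-A^3)^(0) factor cancels that in V


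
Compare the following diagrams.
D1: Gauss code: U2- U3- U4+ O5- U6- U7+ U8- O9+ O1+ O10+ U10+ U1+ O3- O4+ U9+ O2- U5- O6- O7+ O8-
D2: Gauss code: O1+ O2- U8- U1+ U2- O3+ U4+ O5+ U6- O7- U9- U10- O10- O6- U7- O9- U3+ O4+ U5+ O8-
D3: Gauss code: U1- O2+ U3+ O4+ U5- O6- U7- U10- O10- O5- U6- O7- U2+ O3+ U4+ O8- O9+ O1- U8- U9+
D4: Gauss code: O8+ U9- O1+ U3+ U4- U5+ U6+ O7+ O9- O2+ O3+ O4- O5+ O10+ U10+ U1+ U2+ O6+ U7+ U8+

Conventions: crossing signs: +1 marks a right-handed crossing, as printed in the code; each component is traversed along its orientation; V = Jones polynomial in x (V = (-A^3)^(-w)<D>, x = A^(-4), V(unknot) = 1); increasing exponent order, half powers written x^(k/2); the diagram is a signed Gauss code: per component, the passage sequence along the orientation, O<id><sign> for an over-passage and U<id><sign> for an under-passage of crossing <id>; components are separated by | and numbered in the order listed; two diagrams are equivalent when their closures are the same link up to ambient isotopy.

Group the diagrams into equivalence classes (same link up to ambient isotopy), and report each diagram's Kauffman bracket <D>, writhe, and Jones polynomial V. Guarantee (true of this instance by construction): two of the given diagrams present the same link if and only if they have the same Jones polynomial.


equivalence classes: {D1} | {D2, D3} | {D4}
D1 (bracket A^4 + A^12 - A^16; 10 crossings at w = 0): V = -x^-4 + x^-3 + x^-1
V(D2) = -x^-3 + x^-2 - x^-1 + 3 - x + x^2 - x^3  [10 crossings, <D> = -A^-18 + A^-14 - A^-10 + 3A^-6 - A^-2 + A^2 - A^6, w = -2]
D3 (bracket -A^-18 + A^-14 - A^-10 + 3A^-6 - A^-2 + A^2 - A^6; 10 crossings at w = -2): V = -x^-3 + x^-2 - x^-1 + 3 - x + x^2 - x^3
V(D4) = x + x^3 - x^4  [10 crossings, <D> = -A^2 + A^6 + A^14, w = +6]
key observation: 3 classes among 4 diagrams; unequal V(x) rules out equality


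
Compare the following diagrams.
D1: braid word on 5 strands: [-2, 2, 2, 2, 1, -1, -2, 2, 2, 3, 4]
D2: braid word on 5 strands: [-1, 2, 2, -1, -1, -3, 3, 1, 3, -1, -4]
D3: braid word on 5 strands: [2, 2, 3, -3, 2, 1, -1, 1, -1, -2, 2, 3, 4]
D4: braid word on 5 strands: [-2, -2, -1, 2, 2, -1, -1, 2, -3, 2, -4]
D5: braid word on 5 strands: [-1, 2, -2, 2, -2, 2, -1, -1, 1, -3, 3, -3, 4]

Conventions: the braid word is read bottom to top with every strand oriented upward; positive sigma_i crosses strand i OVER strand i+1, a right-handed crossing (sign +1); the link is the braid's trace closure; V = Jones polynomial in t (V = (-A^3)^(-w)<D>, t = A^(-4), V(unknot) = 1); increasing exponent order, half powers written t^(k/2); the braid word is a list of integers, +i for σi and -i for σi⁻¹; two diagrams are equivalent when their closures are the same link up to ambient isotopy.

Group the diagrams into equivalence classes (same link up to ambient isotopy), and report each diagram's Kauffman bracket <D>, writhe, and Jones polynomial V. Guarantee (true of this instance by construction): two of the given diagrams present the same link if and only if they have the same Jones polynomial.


equivalence classes: {D1, D3} | {D2, D4} | {D5}
D1 (bracket -A^-3 + A^5 + A^9 + A^13; 11 crossings at w = +5): V = -t^(1/2) - t^(3/2) - t^(5/2) + t^(9/2)
V(D2) = t^(-7/2) - t^(-5/2) + t^(-3/2) - 2t^(-1/2) - t^(3/2)  (w -1, c 11, <D> = A^-9 + 2A^-1 - A^3 + A^7 - A^11)
V(D3) = -t^(1/2) - t^(3/2) - t^(5/2) + t^(9/2)  [13 crossings, <D> = -A^-3 + A^5 + A^9 + A^13, w = +5]
V(D4) = t^(-7/2) - t^(-5/2) + t^(-3/2) - 2t^(-1/2) - t^(3/2)  [11 crossings, <D> = A^-15 + 2A^-7 - A^-3 + A - A^5, w = -3]
V(D5) = -t^(-5/2) - t^(-1/2)  (w -1, c 13, <D> = A^-1 + A^7)
key observation: V(t) takes 3 values over 5 diagrams, fixing the grouping


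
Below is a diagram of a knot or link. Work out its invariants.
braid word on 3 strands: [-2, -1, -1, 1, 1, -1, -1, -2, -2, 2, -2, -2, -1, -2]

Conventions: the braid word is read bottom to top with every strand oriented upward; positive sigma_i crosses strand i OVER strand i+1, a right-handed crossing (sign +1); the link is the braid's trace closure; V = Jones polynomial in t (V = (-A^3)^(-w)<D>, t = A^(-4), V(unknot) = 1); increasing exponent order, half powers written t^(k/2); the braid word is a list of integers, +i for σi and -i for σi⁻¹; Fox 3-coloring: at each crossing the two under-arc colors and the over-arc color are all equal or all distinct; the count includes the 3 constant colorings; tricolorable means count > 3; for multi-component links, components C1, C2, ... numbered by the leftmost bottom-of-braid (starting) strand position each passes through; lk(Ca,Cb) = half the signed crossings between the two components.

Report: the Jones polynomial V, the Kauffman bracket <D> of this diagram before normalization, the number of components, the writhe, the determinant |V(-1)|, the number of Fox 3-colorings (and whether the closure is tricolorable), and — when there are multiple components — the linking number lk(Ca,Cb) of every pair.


V = -t^-8 + t^-5 + t^-3
<D> = A^-12 + A^-4 - A^8 (w = -8)
1 component over 14 crossings, w = -8
9 Fox colorings among 3^14, |V(-1)| = 3: tricolorable
why: inverse pairs cancel, leaving σ2⁻¹ σ1⁻¹ σ1⁻¹ σ2⁻¹ σ2⁻¹ σ2⁻¹ σ1⁻¹ σ2⁻¹


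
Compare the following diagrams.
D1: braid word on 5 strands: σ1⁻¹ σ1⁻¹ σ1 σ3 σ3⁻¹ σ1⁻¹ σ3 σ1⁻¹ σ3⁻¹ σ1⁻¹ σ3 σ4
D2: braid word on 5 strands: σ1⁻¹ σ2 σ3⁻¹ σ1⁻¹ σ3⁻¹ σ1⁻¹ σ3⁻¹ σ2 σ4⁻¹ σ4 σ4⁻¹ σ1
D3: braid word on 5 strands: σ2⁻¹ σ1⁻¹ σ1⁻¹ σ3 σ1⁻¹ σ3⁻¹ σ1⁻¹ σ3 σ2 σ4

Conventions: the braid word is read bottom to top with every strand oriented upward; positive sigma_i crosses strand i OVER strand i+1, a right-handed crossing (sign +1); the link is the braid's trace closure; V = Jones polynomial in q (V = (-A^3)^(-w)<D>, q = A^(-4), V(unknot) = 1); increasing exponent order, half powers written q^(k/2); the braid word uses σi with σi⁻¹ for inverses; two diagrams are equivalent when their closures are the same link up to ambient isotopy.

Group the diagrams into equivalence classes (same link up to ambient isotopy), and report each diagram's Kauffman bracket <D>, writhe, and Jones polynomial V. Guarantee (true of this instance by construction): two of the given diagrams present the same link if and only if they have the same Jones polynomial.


equivalence classes: {D1, D3} | {D2}
D1 (bracket A^-2 + A^2 + A^6 + A^18; 12 crossings at w = -2): V = q^-6 + q^-3 + q^-2 + q^-1
V(D2) = -q^-6 + q^-5 - 2q^-4 + 3q^-3 - q^-2 + 3q^-1 + q  (w -4, c 12, <D> = A^-16 + 3A^-8 - A^-4 + 3 - 2A^4 + A^8 - A^12)
V(D3) = q^-6 + q^-3 + q^-2 + q^-1  (w -2, c 10, <D> = A^-2 + A^2 + A^6 + A^18)
observation: 2 values of V(q) split the 3 diagrams


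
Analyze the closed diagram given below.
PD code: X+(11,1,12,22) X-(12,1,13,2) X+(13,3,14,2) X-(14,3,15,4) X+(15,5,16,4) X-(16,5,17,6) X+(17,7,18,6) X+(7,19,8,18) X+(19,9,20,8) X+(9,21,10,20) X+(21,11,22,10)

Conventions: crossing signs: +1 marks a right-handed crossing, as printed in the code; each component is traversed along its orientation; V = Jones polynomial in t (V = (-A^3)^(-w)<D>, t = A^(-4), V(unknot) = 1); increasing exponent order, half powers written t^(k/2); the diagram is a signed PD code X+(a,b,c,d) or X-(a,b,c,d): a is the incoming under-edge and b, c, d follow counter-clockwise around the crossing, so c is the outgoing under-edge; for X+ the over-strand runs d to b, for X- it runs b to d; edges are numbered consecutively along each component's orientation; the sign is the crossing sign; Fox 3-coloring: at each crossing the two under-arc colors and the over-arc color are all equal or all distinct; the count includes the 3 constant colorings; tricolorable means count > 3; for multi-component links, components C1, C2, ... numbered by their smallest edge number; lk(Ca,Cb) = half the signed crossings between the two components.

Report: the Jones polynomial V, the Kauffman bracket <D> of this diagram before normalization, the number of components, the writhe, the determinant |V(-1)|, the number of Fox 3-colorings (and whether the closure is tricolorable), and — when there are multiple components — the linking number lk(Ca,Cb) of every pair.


V = t^2 + t^4 - t^5 + t^6 - t^7
<D> = A^-13 - A^-9 + A^-5 - A^-1 - A^7 (w = +5)
1 component over 11 crossings, w = +5
3 Fox colorings among 3^11, |V(-1)| = 5: not tricolorable
why: w = +5 shifts under R1 moves; the (-A^3)^(-5) factor cancels that in V


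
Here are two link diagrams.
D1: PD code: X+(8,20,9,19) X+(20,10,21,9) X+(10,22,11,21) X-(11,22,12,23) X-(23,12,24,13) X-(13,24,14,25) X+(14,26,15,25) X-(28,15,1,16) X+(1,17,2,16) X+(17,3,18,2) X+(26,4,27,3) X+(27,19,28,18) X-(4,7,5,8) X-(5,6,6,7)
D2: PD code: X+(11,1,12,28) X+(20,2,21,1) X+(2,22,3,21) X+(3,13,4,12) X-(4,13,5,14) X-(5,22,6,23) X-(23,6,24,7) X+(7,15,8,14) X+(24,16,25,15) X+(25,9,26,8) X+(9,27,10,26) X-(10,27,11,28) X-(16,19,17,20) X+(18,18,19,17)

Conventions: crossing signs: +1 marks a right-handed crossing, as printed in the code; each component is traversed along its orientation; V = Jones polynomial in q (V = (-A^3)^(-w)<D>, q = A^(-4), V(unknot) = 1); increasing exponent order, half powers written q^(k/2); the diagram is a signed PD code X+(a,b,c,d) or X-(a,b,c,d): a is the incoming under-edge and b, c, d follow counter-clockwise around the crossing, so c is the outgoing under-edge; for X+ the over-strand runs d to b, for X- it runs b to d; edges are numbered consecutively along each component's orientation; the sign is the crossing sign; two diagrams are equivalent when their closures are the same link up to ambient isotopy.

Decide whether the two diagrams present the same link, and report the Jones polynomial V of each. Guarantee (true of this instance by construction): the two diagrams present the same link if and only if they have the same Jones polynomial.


same link: yes
V(D1) = q + q^3 - q^4  [14 crossings, <D> = -A^-10 + A^-6 + A^2, w = +2]
V(D2) = q + q^3 - q^4  [14 crossings, <D> = -A^-4 + 1 + A^8, w = +4]
insight: all 2 diagrams share one V(q), hence one class


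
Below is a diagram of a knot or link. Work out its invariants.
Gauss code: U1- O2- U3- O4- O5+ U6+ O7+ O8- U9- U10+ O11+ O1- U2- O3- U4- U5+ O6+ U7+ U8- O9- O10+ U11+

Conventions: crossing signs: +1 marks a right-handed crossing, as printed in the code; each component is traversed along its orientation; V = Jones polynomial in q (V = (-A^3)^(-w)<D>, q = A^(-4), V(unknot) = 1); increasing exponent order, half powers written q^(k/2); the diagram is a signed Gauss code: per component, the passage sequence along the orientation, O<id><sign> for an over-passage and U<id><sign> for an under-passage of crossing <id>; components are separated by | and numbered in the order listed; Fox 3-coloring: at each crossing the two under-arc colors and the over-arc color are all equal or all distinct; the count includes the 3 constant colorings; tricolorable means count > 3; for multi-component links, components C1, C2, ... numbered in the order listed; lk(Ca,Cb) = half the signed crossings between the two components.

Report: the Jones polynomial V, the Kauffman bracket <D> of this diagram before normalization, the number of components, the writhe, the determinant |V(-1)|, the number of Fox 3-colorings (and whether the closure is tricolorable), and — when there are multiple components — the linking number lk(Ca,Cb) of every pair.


V(q) = 1
bracket: -A^-3, w = -1
1 component, writhe -1, over 11 crossings
det 1, colorings 3 of 3^11 — not tricolorable
observation: det 1 = |V(-1)|; not divisible by 3, so not tricolorable


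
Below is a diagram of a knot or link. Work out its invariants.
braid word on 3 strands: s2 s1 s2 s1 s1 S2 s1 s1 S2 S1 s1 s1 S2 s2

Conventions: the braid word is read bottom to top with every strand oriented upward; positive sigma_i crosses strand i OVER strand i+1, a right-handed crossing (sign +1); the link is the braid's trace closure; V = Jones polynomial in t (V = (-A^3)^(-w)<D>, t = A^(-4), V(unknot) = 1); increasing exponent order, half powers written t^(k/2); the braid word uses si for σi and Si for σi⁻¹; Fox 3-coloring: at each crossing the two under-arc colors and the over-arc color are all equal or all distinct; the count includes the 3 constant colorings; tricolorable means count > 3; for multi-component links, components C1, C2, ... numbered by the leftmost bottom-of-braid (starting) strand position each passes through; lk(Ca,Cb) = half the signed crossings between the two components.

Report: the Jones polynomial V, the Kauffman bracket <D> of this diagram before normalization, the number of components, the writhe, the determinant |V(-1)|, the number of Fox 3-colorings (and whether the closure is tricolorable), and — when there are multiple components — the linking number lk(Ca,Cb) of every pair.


Jones polynomial: V(t) = t^2 - t^3 + 3t^4 - 3t^5 + 3t^6 - 3t^7 + 2t^8 - t^9
<D> = -A^-18 + 2A^-14 - 3A^-10 + 3A^-6 - 3A^-2 + 3A^2 - A^6 + A^10; writhe +6
components 1, writhe +6 (14 crossings)
3-colorings: 3 of 3^14, det 17 — not tricolorable
note: det 17 = |V(-1)|; not divisible by 3, so not tricolorable
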